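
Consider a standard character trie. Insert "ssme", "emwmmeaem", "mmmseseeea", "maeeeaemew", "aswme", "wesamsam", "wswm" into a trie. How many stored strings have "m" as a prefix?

Filter for entries beginning with "m":
Matches: "maeeeaemew", "mmmseseeea"
Count: 2

2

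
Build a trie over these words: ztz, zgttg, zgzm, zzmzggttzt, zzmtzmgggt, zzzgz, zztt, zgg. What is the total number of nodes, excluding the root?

31

Count nodes per top-level branch (shared prefixes stored once):
  'z'-branch (zgg, zgttg, zgzm, ztz, zzmtzmgggt, zzmzggttzt, zztt, zzzgz): 31 nodes
Sum: 31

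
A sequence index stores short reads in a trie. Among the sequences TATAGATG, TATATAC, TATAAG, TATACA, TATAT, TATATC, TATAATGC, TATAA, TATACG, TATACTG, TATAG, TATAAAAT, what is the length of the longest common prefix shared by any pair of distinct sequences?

5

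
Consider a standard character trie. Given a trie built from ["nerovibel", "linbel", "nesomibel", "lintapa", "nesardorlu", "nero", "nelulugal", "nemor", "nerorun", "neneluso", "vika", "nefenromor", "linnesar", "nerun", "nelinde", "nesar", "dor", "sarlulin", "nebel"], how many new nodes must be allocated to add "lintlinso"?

Walking "lintlinso" from the root, the first 4 characters ("lint") follow existing edges; "l" is the first miss.
Each of the 5 remaining characters creates one node.

5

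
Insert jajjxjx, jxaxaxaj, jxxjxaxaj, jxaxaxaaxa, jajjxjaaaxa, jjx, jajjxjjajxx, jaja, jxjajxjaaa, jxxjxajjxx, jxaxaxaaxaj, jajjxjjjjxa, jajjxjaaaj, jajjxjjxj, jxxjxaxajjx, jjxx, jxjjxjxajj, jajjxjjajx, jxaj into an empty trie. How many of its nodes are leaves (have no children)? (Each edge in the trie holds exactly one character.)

Leaves are exactly the stored words that no other stored word extends.
Those words: "jaja", "jajjxjaaaj", "jajjxjaaaxa", "jajjxjjajxx", "jajjxjjjjxa", "jajjxjjxj", "jajjxjx", "jjxx", "jxaj", "jxaxaxaaxaj", "jxaxaxaj", "jxjajxjaaa", "jxjjxjxajj", "jxxjxajjxx", "jxxjxaxajjx"
Leaf count: 15

15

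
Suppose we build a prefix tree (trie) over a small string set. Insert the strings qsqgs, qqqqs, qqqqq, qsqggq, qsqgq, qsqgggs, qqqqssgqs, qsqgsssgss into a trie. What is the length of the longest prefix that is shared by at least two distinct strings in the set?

Look for the deepest trie node that still has at least two words in its subtree.
"qqqqs" and "qqqqssgqs" agree on "qqqqs" (5 characters) before diverging; nothing deeper is shared.
Longest shared-prefix length: 5

5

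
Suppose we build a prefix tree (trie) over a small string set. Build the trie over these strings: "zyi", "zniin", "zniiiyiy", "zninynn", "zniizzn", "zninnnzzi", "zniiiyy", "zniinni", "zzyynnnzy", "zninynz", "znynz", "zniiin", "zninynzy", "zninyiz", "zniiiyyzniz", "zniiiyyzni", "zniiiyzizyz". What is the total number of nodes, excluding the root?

51

Insert word by word; a character creates a node only if that edge doesn't already exist:
  "zyi" → 3 new (z, y, i)
  "zniin" → prefix "z" already present; 4 new (n, i, i, n)
  "zniiiyiy" → prefix "znii" already present; 4 new (i, y, i, y)
  "zninynn" → prefix "zni" already present; 4 new (n, y, n, n)
  "zniizzn" → prefix "znii" already present; 3 new (z, z, n)
  "zninnnzzi" → prefix "znin" already present; 5 new (n, n, z, z, i)
  "zniiiyy" → prefix "zniiiy" already present; 1 new (y)
  "zniinni" → prefix "zniin" already present; 2 new (n, i)
  "zzyynnnzy" → prefix "z" already present; 8 new (z, y, y, n, n, n, z, y)
  "zninynz" → prefix "zninyn" already present; 1 new (z)
  "znynz" → prefix "zn" already present; 3 new (y, n, z)
  "zniiin" → prefix "zniii" already present; 1 new (n)
  "zninynzy" → prefix "zninynz" already present; 1 new (y)
  "zninyiz" → prefix "zniny" already present; 2 new (i, z)
  "zniiiyyzniz" → prefix "zniiiyy" already present; 4 new (z, n, i, z)
  "zniiiyyzni" → prefix "zniiiyyzni" already present; 0 new (none)
  "zniiiyzizyz" → prefix "zniiiy" already present; 5 new (z, i, z, y, z)
Total nodes = 3 + 4 + 4 + 4 + 3 + 5 + 1 + 2 + 8 + 1 + 3 + 1 + 1 + 2 + 4 + 0 + 5 = 51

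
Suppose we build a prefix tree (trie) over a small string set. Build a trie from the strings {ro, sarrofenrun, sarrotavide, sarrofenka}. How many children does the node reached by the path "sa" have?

Follow the path "sa" to its node, then look at its outgoing edges.
Characters that immediately follow "sa" among the stored strings: {r}.
That node has 1 child edge.

1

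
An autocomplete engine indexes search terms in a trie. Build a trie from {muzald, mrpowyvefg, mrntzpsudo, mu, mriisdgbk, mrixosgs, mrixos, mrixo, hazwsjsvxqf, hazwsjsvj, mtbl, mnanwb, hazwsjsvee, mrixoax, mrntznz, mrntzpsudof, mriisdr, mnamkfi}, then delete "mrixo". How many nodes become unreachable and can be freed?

0

After clearing the end-marker at "mrixo", prune upward until reaching a node still needed by another word.
Every node on "mrixo" is still needed (e.g. by "mrixosgs"), so nothing is freed.
Nodes removed: 0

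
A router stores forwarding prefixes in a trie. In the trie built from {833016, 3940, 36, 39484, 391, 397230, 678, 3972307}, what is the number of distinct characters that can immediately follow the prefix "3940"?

0

Follow the path "3940" to its node, then look at its outgoing edges.
No stored string extends past "3940".
That node has 0 child edges.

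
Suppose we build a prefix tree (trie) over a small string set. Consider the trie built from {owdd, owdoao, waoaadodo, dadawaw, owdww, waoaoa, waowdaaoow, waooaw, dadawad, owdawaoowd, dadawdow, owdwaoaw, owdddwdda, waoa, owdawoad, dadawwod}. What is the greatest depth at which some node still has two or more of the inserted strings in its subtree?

6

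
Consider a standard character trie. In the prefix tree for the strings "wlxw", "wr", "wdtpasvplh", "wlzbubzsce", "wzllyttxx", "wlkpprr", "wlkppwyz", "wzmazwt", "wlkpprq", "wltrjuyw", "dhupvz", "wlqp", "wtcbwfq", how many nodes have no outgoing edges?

Leaves are exactly the stored words that no other stored word extends.
Those words: "dhupvz", "wdtpasvplh", "wlkpprq", "wlkpprr", "wlkppwyz", "wlqp", "wltrjuyw", "wlxw", "wlzbubzsce", "wr", "wtcbwfq", "wzllyttxx", "wzmazwt"
Leaf count: 13

13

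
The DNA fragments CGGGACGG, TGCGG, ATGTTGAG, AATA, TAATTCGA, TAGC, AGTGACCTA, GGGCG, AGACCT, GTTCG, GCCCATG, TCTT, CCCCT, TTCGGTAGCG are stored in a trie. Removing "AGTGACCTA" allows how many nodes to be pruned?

7

After clearing the end-marker at "AGTGACCTA", prune upward until reaching a node still needed by another word.
The suffix "TGACCTA" (7 nodes) is used only by "AGTGACCTA"; the node for "AG" still has the child "A", so pruning stops there.
Nodes removed: 7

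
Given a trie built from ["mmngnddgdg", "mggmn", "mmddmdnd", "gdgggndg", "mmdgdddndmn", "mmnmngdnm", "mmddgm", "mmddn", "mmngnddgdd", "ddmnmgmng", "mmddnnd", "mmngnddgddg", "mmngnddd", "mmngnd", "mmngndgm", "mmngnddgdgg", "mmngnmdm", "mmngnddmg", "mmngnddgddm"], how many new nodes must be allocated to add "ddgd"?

2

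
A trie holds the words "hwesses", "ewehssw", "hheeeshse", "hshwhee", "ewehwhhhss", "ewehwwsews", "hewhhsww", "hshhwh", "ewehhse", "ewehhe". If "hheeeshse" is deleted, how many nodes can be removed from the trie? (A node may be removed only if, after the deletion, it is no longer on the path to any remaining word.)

Walk "hheeeshse" from the leaf back toward the root, removing each node that no remaining word uses.
The suffix "heeeshse" (8 nodes) is used only by "hheeeshse"; the node for "h" still has the child "w", so pruning stops there.
Nodes removed: 8

8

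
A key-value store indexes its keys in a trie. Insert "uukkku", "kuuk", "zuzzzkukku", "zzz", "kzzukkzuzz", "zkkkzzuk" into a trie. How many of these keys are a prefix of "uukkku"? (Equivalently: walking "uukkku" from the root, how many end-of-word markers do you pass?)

Traverse "uukkku" character by character; count nodes along the way that are marked as word ends.
Prefixes of the query that are stored words: "uukkku"
Count: 1

1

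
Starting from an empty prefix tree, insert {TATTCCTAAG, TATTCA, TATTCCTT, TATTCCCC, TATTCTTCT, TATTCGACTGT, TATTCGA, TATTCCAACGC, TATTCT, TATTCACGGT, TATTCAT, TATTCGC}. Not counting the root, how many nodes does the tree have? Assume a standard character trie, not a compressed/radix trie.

For each word, the new-node count is its length minus the longest prefix already in the trie:
  "TATTCCTAAG" → 10 new (T, A, T, T, C, C, T, A, A, G)
  "TATTCA" → prefix "TATTC" already present; 1 new (A)
  "TATTCCTT" → prefix "TATTCCT" already present; 1 new (T)
  "TATTCCCC" → prefix "TATTCC" already present; 2 new (C, C)
  "TATTCTTCT" → prefix "TATTC" already present; 4 new (T, T, C, T)
  "TATTCGACTGT" → prefix "TATTC" already present; 6 new (G, A, C, T, G, T)
  "TATTCGA" → prefix "TATTCGA" already present; 0 new (none)
  "TATTCCAACGC" → prefix "TATTCC" already present; 5 new (A, A, C, G, C)
  "TATTCT" → prefix "TATTCT" already present; 0 new (none)
  "TATTCACGGT" → prefix "TATTCA" already present; 4 new (C, G, G, T)
  "TATTCAT" → prefix "TATTCA" already present; 1 new (T)
  "TATTCGC" → prefix "TATTCG" already present; 1 new (C)
Total nodes = 10 + 1 + 1 + 2 + 4 + 6 + 0 + 5 + 0 + 4 + 1 + 1 = 35

35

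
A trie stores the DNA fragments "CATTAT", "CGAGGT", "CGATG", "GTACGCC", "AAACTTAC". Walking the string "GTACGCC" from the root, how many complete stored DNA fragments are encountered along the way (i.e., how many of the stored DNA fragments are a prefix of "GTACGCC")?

Walk "GTACGCC" from the root; an end-of-word marker is hit whenever a stored word is a prefix of "GTACGCC".
Prefixes of the query that are stored words: "GTACGCC"
Count: 1

1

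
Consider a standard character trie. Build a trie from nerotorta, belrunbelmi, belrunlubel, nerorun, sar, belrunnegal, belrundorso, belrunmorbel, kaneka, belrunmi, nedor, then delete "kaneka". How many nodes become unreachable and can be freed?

6

A node on "kaneka"'s path can go only if nothing else ends at it or branches off below it.
No other word shares any prefix with "kaneka", so all 6 of its nodes go.
Nodes removed: 6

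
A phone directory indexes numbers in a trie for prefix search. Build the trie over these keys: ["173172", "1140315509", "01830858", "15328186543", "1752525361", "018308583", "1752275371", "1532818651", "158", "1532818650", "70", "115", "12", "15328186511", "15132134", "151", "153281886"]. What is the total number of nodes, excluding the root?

64

Trace insertions, counting only characters that open a new branch:
  "173172" → 6 new (1, 7, 3, 1, 7, 2)
  "1140315509" → prefix "1" already present; 9 new (1, 4, 0, 3, 1, 5, 5, 0, 9)
  "01830858" → 8 new (0, 1, 8, 3, 0, 8, 5, 8)
  "15328186543" → prefix "1" already present; 10 new (5, 3, 2, 8, 1, 8, 6, 5, 4, 3)
  "1752525361" → prefix "17" already present; 8 new (5, 2, 5, 2, 5, 3, 6, 1)
  "018308583" → prefix "01830858" already present; 1 new (3)
  "1752275371" → prefix "1752" already present; 6 new (2, 7, 5, 3, 7, 1)
  "1532818651" → prefix "153281865" already present; 1 new (1)
  "158" → prefix "15" already present; 1 new (8)
  "1532818650" → prefix "153281865" already present; 1 new (0)
  "70" → 2 new (7, 0)
  "115" → prefix "11" already present; 1 new (5)
  "12" → prefix "1" already present; 1 new (2)
  "15328186511" → prefix "1532818651" already present; 1 new (1)
  "15132134" → prefix "15" already present; 6 new (1, 3, 2, 1, 3, 4)
  "151" → prefix "151" already present; 0 new (none)
  "153281886" → prefix "1532818" already present; 2 new (8, 6)
Total nodes = 6 + 9 + 8 + 10 + 8 + 1 + 6 + 1 + 1 + 1 + 2 + 1 + 1 + 1 + 6 + 0 + 2 = 64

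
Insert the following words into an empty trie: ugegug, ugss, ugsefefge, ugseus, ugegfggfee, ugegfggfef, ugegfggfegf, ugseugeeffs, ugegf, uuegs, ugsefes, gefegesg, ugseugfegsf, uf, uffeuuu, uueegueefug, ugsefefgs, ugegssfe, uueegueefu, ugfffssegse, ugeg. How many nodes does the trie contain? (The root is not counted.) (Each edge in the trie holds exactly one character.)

For each word, the new-node count is its length minus the longest prefix already in the trie:
  "ugegug" → 6 new (u, g, e, g, u, g)
  "ugss" → prefix "ug" already present; 2 new (s, s)
  "ugsefefge" → prefix "ugs" already present; 6 new (e, f, e, f, g, e)
  "ugseus" → prefix "ugse" already present; 2 new (u, s)
  "ugegfggfee" → prefix "ugeg" already present; 6 new (f, g, g, f, e, e)
  "ugegfggfef" → prefix "ugegfggfe" already present; 1 new (f)
  "ugegfggfegf" → prefix "ugegfggfe" already present; 2 new (g, f)
  "ugseugeeffs" → prefix "ugseu" already present; 6 new (g, e, e, f, f, s)
  "ugegf" → prefix "ugegf" already present; 0 new (none)
  "uuegs" → prefix "u" already present; 4 new (u, e, g, s)
  "ugsefes" → prefix "ugsefe" already present; 1 new (s)
  "gefegesg" → 8 new (g, e, f, e, g, e, s, g)
  "ugseugfegsf" → prefix "ugseug" already present; 5 new (f, e, g, s, f)
  "uf" → prefix "u" already present; 1 new (f)
  "uffeuuu" → prefix "uf" already present; 5 new (f, e, u, u, u)
  "uueegueefug" → prefix "uue" already present; 8 new (e, g, u, e, e, f, u, g)
  "ugsefefgs" → prefix "ugsefefg" already present; 1 new (s)
  "ugegssfe" → prefix "ugeg" already present; 4 new (s, s, f, e)
  "uueegueefu" → prefix "uueegueefu" already present; 0 new (none)
  "ugfffssegse" → prefix "ug" already present; 9 new (f, f, f, s, s, e, g, s, e)
  "ugeg" → prefix "ugeg" already present; 0 new (none)
Total nodes = 6 + 2 + 6 + 2 + 6 + 1 + 2 + 6 + 0 + 4 + 1 + 8 + 5 + 1 + 5 + 8 + 1 + 4 + 0 + 9 + 0 = 77

77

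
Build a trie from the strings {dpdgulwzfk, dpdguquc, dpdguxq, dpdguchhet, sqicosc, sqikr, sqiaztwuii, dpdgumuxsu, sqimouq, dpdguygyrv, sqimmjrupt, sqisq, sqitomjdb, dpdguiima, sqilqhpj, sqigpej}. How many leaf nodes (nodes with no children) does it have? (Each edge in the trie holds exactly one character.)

Leaves are exactly the stored words that no other stored word extends.
Those words: "dpdguchhet", "dpdguiima", "dpdgulwzfk", "dpdgumuxsu", "dpdguquc", "dpdguxq", "dpdguygyrv", "sqiaztwuii", "sqicosc", "sqigpej", "sqikr", "sqilqhpj", "sqimmjrupt", "sqimouq", "sqisq", "sqitomjdb"
Leaf count: 16

16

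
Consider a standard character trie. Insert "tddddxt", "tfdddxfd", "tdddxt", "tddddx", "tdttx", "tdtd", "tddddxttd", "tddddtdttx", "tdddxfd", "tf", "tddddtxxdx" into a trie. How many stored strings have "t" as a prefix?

Traverse to the node for "t", then collect every word in that subtree.
Matches: "tddddtdttx", "tddddtxxdx", "tddddx", "tddddxt", "tddddxttd", "tdddxfd", "tdddxt", "tdtd", "tdttx", "tf", "tfdddxfd"
Count: 11

11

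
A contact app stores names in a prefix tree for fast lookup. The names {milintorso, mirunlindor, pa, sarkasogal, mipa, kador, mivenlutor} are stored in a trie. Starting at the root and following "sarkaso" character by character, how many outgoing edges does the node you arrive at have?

1

Walk "sarkaso" from the root, arriving at one node.
Characters that immediately follow "sarkaso" among the stored strings: {g}.
That node has 1 child edge.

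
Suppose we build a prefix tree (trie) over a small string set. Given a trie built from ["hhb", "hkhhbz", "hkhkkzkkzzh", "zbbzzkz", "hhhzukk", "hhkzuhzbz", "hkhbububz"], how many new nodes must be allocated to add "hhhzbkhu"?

4

"hhhz" is already a path in the trie; the remaining "bkhu" must be added.
Each of the 4 remaining characters creates one node.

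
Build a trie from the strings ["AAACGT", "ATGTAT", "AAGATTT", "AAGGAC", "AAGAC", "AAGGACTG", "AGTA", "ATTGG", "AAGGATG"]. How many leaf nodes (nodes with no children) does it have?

A leaf is a node with no children — equivalently, the end of a word that is not a proper prefix of any other stored word.
Those words: "AAACGT", "AAGAC", "AAGATTT", "AAGGACTG", "AAGGATG", "AGTA", "ATGTAT", "ATTGG"
Leaf count: 8

8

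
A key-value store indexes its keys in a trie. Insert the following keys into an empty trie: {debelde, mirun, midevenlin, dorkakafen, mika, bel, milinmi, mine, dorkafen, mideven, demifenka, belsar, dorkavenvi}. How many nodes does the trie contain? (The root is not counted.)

59

Insert word by word; a character creates a node only if that edge doesn't already exist:
  "debelde" → 7 new (d, e, b, e, l, d, e)
  "mirun" → 5 new (m, i, r, u, n)
  "midevenlin" → prefix "mi" already present; 8 new (d, e, v, e, n, l, i, n)
  "dorkakafen" → prefix "d" already present; 9 new (o, r, k, a, k, a, f, e, n)
  "mika" → prefix "mi" already present; 2 new (k, a)
  "bel" → 3 new (b, e, l)
  "milinmi" → prefix "mi" already present; 5 new (l, i, n, m, i)
  "mine" → prefix "mi" already present; 2 new (n, e)
  "dorkafen" → prefix "dorka" already present; 3 new (f, e, n)
  "mideven" → prefix "mideven" already present; 0 new (none)
  "demifenka" → prefix "de" already present; 7 new (m, i, f, e, n, k, a)
  "belsar" → prefix "bel" already present; 3 new (s, a, r)
  "dorkavenvi" → prefix "dorka" already present; 5 new (v, e, n, v, i)
Total nodes = 7 + 5 + 8 + 9 + 2 + 3 + 5 + 2 + 3 + 0 + 7 + 3 + 5 = 59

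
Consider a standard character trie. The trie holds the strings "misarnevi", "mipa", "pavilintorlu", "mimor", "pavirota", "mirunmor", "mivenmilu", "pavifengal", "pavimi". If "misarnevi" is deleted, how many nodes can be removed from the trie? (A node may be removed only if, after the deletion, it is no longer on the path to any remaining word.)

7

A node on "misarnevi"'s path can go only if nothing else ends at it or branches off below it.
The suffix "sarnevi" (7 nodes) is used only by "misarnevi"; the node for "mi" still has the child "p", so pruning stops there.
Nodes removed: 7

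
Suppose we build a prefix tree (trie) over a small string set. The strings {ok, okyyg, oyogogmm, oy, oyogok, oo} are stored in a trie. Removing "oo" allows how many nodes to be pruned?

Walk "oo" from the leaf back toward the root, removing each node that no remaining word uses.
The suffix "o" (1 node) is used only by "oo"; the node for "o" still has the child "k", so pruning stops there.
Nodes removed: 1

1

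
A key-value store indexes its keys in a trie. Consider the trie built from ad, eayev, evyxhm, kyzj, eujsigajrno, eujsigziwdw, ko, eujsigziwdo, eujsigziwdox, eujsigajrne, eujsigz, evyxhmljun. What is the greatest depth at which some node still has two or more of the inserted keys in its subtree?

11

The deepest shared node is where two words last agree before diverging.
"eujsigziwdo" and "eujsigziwdox" agree on "eujsigziwdo" (11 characters) before diverging; nothing deeper is shared.
Longest shared-prefix length: 11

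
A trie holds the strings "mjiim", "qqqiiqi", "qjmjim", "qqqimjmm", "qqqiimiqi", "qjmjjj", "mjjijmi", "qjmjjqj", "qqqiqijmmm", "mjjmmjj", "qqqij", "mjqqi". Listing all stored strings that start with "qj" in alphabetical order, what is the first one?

qjmjim

Words with prefix "qj", in lexicographic order: "qjmjim", "qjmjjj", "qjmjjqj"
The 1st is qjmjim.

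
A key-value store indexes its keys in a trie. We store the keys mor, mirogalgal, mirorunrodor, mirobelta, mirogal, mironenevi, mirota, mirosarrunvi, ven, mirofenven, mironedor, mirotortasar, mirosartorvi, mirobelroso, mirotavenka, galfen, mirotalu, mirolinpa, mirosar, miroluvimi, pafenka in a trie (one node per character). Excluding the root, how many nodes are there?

99

Trace insertions, counting only characters that open a new branch:
  "mor" → 3 new (m, o, r)
  "mirogalgal" → prefix "m" already present; 9 new (i, r, o, g, a, l, g, a, l)
  "mirorunrodor" → prefix "miro" already present; 8 new (r, u, n, r, o, d, o, r)
  "mirobelta" → prefix "miro" already present; 5 new (b, e, l, t, a)
  "mirogal" → prefix "mirogal" already present; 0 new (none)
  "mironenevi" → prefix "miro" already present; 6 new (n, e, n, e, v, i)
  "mirota" → prefix "miro" already present; 2 new (t, a)
  "mirosarrunvi" → prefix "miro" already present; 8 new (s, a, r, r, u, n, v, i)
  "ven" → 3 new (v, e, n)
  "mirofenven" → prefix "miro" already present; 6 new (f, e, n, v, e, n)
  "mironedor" → prefix "mirone" already present; 3 new (d, o, r)
  "mirotortasar" → prefix "mirot" already present; 7 new (o, r, t, a, s, a, r)
  "mirosartorvi" → prefix "mirosar" already present; 5 new (t, o, r, v, i)
  "mirobelroso" → prefix "mirobel" already present; 4 new (r, o, s, o)
  "mirotavenka" → prefix "mirota" already present; 5 new (v, e, n, k, a)
  "galfen" → 6 new (g, a, l, f, e, n)
  "mirotalu" → prefix "mirota" already present; 2 new (l, u)
  "mirolinpa" → prefix "miro" already present; 5 new (l, i, n, p, a)
  "mirosar" → prefix "mirosar" already present; 0 new (none)
  "miroluvimi" → prefix "mirol" already present; 5 new (u, v, i, m, i)
  "pafenka" → 7 new (p, a, f, e, n, k, a)
Total nodes = 3 + 9 + 8 + 5 + 0 + 6 + 2 + 8 + 3 + 6 + 3 + 7 + 5 + 4 + 5 + 6 + 2 + 5 + 0 + 5 + 7 = 99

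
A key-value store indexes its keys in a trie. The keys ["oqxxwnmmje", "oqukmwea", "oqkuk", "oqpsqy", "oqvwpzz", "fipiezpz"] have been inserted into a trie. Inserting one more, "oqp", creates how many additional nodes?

0

"oqp" is already a full path in the trie; only an end-marker is added.
No new nodes are needed: 0.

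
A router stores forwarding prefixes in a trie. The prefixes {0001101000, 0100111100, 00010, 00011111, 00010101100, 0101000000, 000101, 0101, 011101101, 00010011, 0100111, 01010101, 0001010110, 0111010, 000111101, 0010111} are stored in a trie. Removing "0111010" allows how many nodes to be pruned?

After clearing the end-marker at "0111010", prune upward until reaching a node still needed by another word.
The suffix "0" (1 node) is used only by "0111010"; the node for "011101" still has the child "1", so pruning stops there.
Nodes removed: 1

1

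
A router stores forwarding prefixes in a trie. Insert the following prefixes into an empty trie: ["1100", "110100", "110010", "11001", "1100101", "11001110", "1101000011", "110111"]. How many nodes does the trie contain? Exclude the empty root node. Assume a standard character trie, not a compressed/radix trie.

Trace insertions, counting only characters that open a new branch:
  "1100" → 4 new (1, 1, 0, 0)
  "110100" → prefix "110" already present; 3 new (1, 0, 0)
  "110010" → prefix "1100" already present; 2 new (1, 0)
  "11001" → prefix "11001" already present; 0 new (none)
  "1100101" → prefix "110010" already present; 1 new (1)
  "11001110" → prefix "11001" already present; 3 new (1, 1, 0)
  "1101000011" → prefix "110100" already present; 4 new (0, 0, 1, 1)
  "110111" → prefix "1101" already present; 2 new (1, 1)
Total nodes = 4 + 3 + 2 + 0 + 1 + 3 + 4 + 2 = 19

19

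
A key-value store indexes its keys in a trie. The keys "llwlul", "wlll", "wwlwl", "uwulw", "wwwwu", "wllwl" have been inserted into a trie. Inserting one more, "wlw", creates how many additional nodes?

The longest prefix of "wlw" already in the trie is "wl" (length 2).
New nodes needed: |"wlw"| − 2 = 3 − 2 = 1.

1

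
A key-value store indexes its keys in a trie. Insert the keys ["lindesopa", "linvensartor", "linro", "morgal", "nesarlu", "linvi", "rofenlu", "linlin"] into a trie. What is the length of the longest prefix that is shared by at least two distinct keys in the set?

4

The deepest shared node is where two words last agree before diverging.
e.g. "linvensartor" and "linvi" share the prefix "linv" of length 4; no pair shares a longer one.
Longest shared-prefix length: 4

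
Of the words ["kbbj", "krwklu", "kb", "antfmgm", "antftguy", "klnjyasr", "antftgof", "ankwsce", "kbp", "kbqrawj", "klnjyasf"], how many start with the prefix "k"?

Filter for entries beginning with "k":
Words under "k": kb, kbbj, kbp, kbqrawj, klnjyasf, klnjyasr, krwklu
Count: 7

7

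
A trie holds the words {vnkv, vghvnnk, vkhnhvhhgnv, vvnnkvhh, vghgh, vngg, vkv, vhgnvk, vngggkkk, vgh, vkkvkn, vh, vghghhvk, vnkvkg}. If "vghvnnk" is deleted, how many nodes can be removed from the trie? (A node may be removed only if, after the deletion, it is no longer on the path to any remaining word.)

After clearing the end-marker at "vghvnnk", prune upward until reaching a node still needed by another word.
The suffix "vnnk" (4 nodes) is used only by "vghvnnk"; the node for "vgh" still has the child "g", so pruning stops there.
Nodes removed: 4

4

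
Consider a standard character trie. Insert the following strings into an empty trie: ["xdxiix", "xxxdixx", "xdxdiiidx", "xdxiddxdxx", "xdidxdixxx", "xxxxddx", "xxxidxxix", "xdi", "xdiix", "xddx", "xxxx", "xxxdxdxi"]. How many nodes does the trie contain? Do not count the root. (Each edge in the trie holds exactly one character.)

50

Trace insertions, counting only characters that open a new branch:
  "xdxiix" → 6 new (x, d, x, i, i, x)
  "xxxdixx" → prefix "x" already present; 6 new (x, x, d, i, x, x)
  "xdxdiiidx" → prefix "xdx" already present; 6 new (d, i, i, i, d, x)
  "xdxiddxdxx" → prefix "xdxi" already present; 6 new (d, d, x, d, x, x)
  "xdidxdixxx" → prefix "xd" already present; 8 new (i, d, x, d, i, x, x, x)
  "xxxxddx" → prefix "xxx" already present; 4 new (x, d, d, x)
  "xxxidxxix" → prefix "xxx" already present; 6 new (i, d, x, x, i, x)
  "xdi" → prefix "xdi" already present; 0 new (none)
  "xdiix" → prefix "xdi" already present; 2 new (i, x)
  "xddx" → prefix "xd" already present; 2 new (d, x)
  "xxxx" → prefix "xxxx" already present; 0 new (none)
  "xxxdxdxi" → prefix "xxxd" already present; 4 new (x, d, x, i)
Total nodes = 6 + 6 + 6 + 6 + 8 + 4 + 6 + 0 + 2 + 2 + 0 + 4 = 50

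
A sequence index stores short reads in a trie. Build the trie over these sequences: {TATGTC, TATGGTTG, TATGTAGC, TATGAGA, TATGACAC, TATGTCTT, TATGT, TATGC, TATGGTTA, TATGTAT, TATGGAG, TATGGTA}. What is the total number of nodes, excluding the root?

27

Trace insertions, counting only characters that open a new branch:
  "TATGTC" → 6 new (T, A, T, G, T, C)
  "TATGGTTG" → prefix "TATG" already present; 4 new (G, T, T, G)
  "TATGTAGC" → prefix "TATGT" already present; 3 new (A, G, C)
  "TATGAGA" → prefix "TATG" already present; 3 new (A, G, A)
  "TATGACAC" → prefix "TATGA" already present; 3 new (C, A, C)
  "TATGTCTT" → prefix "TATGTC" already present; 2 new (T, T)
  "TATGT" → prefix "TATGT" already present; 0 new (none)
  "TATGC" → prefix "TATG" already present; 1 new (C)
  "TATGGTTA" → prefix "TATGGTT" already present; 1 new (A)
  "TATGTAT" → prefix "TATGTA" already present; 1 new (T)
  "TATGGAG" → prefix "TATGG" already present; 2 new (A, G)
  "TATGGTA" → prefix "TATGGT" already present; 1 new (A)
Total nodes = 6 + 4 + 3 + 3 + 3 + 2 + 0 + 1 + 1 + 1 + 2 + 1 = 27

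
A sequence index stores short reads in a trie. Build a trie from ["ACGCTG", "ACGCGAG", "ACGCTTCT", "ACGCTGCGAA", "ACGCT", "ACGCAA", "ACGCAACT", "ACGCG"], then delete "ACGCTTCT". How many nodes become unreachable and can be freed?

3

Walk "ACGCTTCT" from the leaf back toward the root, removing each node that no remaining word uses.
The suffix "TCT" (3 nodes) is used only by "ACGCTTCT"; the node for "ACGCT" still has the child "G", so pruning stops there.
Nodes removed: 3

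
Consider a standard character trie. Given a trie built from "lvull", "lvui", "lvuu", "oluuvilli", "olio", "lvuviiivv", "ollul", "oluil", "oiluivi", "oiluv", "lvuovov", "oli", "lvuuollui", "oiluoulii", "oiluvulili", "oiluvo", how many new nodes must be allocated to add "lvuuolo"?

Walking "lvuuolo" from the root, the first 6 characters ("lvuuol") follow existing edges; "o" is the first miss.
So 7 − 6 = 1 new nodes.

1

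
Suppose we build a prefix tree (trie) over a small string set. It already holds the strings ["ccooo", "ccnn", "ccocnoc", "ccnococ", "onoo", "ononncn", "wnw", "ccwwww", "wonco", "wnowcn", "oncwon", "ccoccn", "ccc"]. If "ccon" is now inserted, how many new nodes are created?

The longest prefix of "ccon" already in the trie is "cco" (length 3).
New nodes needed: |"ccon"| − 3 = 4 − 3 = 1.

1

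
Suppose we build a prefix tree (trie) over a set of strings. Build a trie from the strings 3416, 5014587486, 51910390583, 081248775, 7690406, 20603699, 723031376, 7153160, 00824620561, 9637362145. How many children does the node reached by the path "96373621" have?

Walk "96373621" from the root, arriving at one node.
Distinct next characters after "96373621": 4.
That node has 1 child edge.

1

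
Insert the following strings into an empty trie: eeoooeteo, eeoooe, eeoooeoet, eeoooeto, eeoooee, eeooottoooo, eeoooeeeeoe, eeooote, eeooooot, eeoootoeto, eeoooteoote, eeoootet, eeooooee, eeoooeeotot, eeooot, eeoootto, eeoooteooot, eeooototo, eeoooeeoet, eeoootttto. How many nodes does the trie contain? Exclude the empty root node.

52

Trace insertions, counting only characters that open a new branch:
  "eeoooeteo" → 9 new (e, e, o, o, o, e, t, e, o)
  "eeoooe" → prefix "eeoooe" already present; 0 new (none)
  "eeoooeoet" → prefix "eeoooe" already present; 3 new (o, e, t)
  "eeoooeto" → prefix "eeoooet" already present; 1 new (o)
  "eeoooee" → prefix "eeoooe" already present; 1 new (e)
  "eeooottoooo" → prefix "eeooo" already present; 6 new (t, t, o, o, o, o)
  "eeoooeeeeoe" → prefix "eeoooee" already present; 4 new (e, e, o, e)
  "eeooote" → prefix "eeooot" already present; 1 new (e)
  "eeooooot" → prefix "eeooo" already present; 3 new (o, o, t)
  "eeoootoeto" → prefix "eeooot" already present; 4 new (o, e, t, o)
  "eeoooteoote" → prefix "eeooote" already present; 4 new (o, o, t, e)
  "eeoootet" → prefix "eeooote" already present; 1 new (t)
  "eeooooee" → prefix "eeoooo" already present; 2 new (e, e)
  "eeoooeeotot" → prefix "eeoooee" already present; 4 new (o, t, o, t)
  "eeooot" → prefix "eeooot" already present; 0 new (none)
  "eeoootto" → prefix "eeoootto" already present; 0 new (none)
  "eeoooteooot" → prefix "eeoooteoo" already present; 2 new (o, t)
  "eeooototo" → prefix "eeoooto" already present; 2 new (t, o)
  "eeoooeeoet" → prefix "eeoooeeo" already present; 2 new (e, t)
  "eeoootttto" → prefix "eeooott" already present; 3 new (t, t, o)
Total nodes = 9 + 0 + 3 + 1 + 1 + 6 + 4 + 1 + 3 + 4 + 4 + 1 + 2 + 4 + 0 + 0 + 2 + 2 + 2 + 3 = 52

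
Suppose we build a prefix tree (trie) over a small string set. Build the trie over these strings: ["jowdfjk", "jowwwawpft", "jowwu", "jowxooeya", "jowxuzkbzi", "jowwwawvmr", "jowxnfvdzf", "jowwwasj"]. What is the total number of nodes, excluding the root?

38

Trie structure (* marks end of a word):
(root)
└─ j
   └─ o
      └─ w
         ├─ d
         │  └─ f
         │     └─ j
         │        └─ k *
         ├─ w
         │  ├─ u *
         │  └─ w
         │     └─ a
         │        ├─ s
         │        │  └─ j *
         │        └─ w
         │           ├─ p
         │           │  └─ f
         │           │     └─ t *
         │           └─ v
         │              └─ m
         │                 └─ r *
         └─ x
            ├─ n
            │  └─ f
            │     └─ v
            │        └─ d
            │           └─ z
            │              └─ f *
            ├─ o
            │  └─ o
            │     └─ e
            │        └─ y
            │           └─ a *
            └─ u
               └─ z
                  └─ k
                     └─ b
                        └─ z
                           └─ i *
Counting every labelled node above: 38.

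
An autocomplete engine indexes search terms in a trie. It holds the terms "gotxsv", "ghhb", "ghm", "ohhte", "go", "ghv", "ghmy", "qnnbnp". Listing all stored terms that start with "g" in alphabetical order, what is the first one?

DFS of the "g" subtree visits, in order: "ghhb", "ghm", "ghmy", "ghv", "go", "gotxsv"
Position 1: ghhb

ghhb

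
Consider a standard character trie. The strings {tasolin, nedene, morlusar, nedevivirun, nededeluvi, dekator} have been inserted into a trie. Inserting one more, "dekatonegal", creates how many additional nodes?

Walking "dekatonegal" from the root, the first 6 characters ("dekato") follow existing edges; "n" is the first miss.
So 11 − 6 = 5 new nodes.

5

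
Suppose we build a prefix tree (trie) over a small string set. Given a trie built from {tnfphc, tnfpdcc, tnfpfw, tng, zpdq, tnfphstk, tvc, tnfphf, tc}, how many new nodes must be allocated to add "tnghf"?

2

Walking "tnghf" from the root, the first 3 characters ("tng") follow existing edges; "h" is the first miss.
Each of the 2 remaining characters creates one node.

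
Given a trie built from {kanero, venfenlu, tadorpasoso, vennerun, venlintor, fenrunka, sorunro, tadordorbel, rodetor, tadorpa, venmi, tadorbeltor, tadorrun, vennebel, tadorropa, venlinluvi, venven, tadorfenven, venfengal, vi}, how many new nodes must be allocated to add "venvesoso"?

4

Walking "venvesoso" from the root, the first 5 characters ("venve") follow existing edges; "s" is the first miss.
So 9 − 5 = 4 new nodes.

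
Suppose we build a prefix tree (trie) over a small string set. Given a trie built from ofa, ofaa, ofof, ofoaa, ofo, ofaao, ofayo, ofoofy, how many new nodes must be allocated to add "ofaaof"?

1

"ofaao" is already a path in the trie; the remaining "f" must be added.
New nodes needed: |"ofaaof"| − 5 = 6 − 5 = 1.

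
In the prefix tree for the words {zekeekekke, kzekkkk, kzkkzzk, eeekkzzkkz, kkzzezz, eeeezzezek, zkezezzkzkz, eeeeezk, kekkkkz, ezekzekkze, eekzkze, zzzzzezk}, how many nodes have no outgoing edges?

12

Leaves are exactly the stored words that no other stored word extends.
Those words: "eeeeezk", "eeeezzezek", "eeekkzzkkz", "eekzkze", "ezekzekkze", "kekkkkz", "kkzzezz", "kzekkkk", "kzkkzzk", "zekeekekke", "zkezezzkzkz", "zzzzzezk"
Leaf count: 12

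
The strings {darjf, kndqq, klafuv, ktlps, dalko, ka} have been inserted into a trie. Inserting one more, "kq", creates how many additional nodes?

"k" is already a path in the trie; the remaining "q" must be added.
Each of the 1 remaining characters creates one node.

1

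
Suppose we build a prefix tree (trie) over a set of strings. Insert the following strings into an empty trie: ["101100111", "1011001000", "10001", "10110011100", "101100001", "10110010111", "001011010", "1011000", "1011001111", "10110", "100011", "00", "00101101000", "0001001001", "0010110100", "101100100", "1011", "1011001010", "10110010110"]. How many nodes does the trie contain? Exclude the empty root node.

Trace insertions, counting only characters that open a new branch:
  "101100111" → 9 new (1, 0, 1, 1, 0, 0, 1, 1, 1)
  "1011001000" → prefix "1011001" already present; 3 new (0, 0, 0)
  "10001" → prefix "10" already present; 3 new (0, 0, 1)
  "10110011100" → prefix "101100111" already present; 2 new (0, 0)
  "101100001" → prefix "101100" already present; 3 new (0, 0, 1)
  "10110010111" → prefix "10110010" already present; 3 new (1, 1, 1)
  "001011010" → 9 new (0, 0, 1, 0, 1, 1, 0, 1, 0)
  "1011000" → prefix "1011000" already present; 0 new (none)
  "1011001111" → prefix "101100111" already present; 1 new (1)
  "10110" → prefix "10110" already present; 0 new (none)
  "100011" → prefix "10001" already present; 1 new (1)
  "00" → prefix "00" already present; 0 new (none)
  "00101101000" → prefix "001011010" already present; 2 new (0, 0)
  "0001001001" → prefix "00" already present; 8 new (0, 1, 0, 0, 1, 0, 0, 1)
  "0010110100" → prefix "0010110100" already present; 0 new (none)
  "101100100" → prefix "101100100" already present; 0 new (none)
  "1011" → prefix "1011" already present; 0 new (none)
  "1011001010" → prefix "101100101" already present; 1 new (0)
  "10110010110" → prefix "1011001011" already present; 1 new (0)
Total nodes = 9 + 3 + 3 + 2 + 3 + 3 + 9 + 0 + 1 + 0 + 1 + 0 + 2 + 8 + 0 + 0 + 0 + 1 + 1 = 46

46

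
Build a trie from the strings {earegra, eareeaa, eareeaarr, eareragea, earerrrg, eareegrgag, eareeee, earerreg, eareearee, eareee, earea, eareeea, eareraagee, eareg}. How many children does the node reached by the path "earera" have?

Walk "earera" from the root, arriving at one node.
Characters that immediately follow "earera" among the stored strings: {a, g}.
That node has 2 child edges.

2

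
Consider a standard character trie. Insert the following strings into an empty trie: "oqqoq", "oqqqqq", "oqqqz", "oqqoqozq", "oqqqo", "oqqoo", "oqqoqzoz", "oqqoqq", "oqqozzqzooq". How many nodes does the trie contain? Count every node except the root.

For each word, the new-node count is its length minus the longest prefix already in the trie:
  "oqqoq" → 5 new (o, q, q, o, q)
  "oqqqqq" → prefix "oqq" already present; 3 new (q, q, q)
  "oqqqz" → prefix "oqqq" already present; 1 new (z)
  "oqqoqozq" → prefix "oqqoq" already present; 3 new (o, z, q)
  "oqqqo" → prefix "oqqq" already present; 1 new (o)
  "oqqoo" → prefix "oqqo" already present; 1 new (o)
  "oqqoqzoz" → prefix "oqqoq" already present; 3 new (z, o, z)
  "oqqoqq" → prefix "oqqoq" already present; 1 new (q)
  "oqqozzqzooq" → prefix "oqqo" already present; 7 new (z, z, q, z, o, o, q)
Total nodes = 5 + 3 + 1 + 3 + 1 + 1 + 3 + 1 + 7 = 25

25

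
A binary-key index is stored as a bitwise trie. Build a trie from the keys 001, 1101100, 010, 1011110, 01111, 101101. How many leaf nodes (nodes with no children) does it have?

6

Leaves are exactly the stored words that no other stored word extends.
Those words: "001", "010", "01111", "101101", "1011110", "1101100"
Leaf count: 6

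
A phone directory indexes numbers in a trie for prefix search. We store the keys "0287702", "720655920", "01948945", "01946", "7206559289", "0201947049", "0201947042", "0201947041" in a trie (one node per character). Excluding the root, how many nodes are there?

Trie structure (* marks end of a word):
(root)
├─ 0
│  ├─ 1
│  │  └─ 9
│  │     └─ 4
│  │        ├─ 6 *
│  │        └─ 8
│  │           └─ 9
│  │              └─ 4
│  │                 └─ 5 *
│  └─ 2
│     ├─ 0
│     │  └─ 1
│     │     └─ 9
│     │        └─ 4
│     │           └─ 7
│     │              └─ 0
│     │                 └─ 4
│     │                    ├─ 1 *
│     │                    ├─ 2 *
│     │                    └─ 9 *
│     └─ 8
│        └─ 7
│           └─ 7
│              └─ 0
│                 └─ 2 *
└─ 7
   └─ 2
      └─ 0
         └─ 6
            └─ 5
               └─ 5
                  └─ 9
                     └─ 2
                        ├─ 0 *
                        └─ 8
                           └─ 9 *
Counting every labelled node above: 36.

36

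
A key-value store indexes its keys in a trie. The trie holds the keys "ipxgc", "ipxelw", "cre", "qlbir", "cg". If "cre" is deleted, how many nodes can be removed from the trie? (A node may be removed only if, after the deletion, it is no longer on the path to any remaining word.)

After clearing the end-marker at "cre", prune upward until reaching a node still needed by another word.
The suffix "re" (2 nodes) is used only by "cre"; the node for "c" still has the child "g", so pruning stops there.
Nodes removed: 2

2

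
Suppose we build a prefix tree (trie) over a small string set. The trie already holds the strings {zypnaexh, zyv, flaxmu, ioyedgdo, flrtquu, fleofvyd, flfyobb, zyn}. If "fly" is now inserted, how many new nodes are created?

1

Walking "fly" from the root, the first 2 characters ("fl") follow existing edges; "y" is the first miss.
New nodes needed: |"fly"| − 2 = 3 − 2 = 1.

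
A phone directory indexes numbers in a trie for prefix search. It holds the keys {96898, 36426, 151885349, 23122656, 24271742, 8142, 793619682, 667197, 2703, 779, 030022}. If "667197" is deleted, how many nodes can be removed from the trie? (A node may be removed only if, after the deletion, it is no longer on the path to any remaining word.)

After clearing the end-marker at "667197", prune upward until reaching a node still needed by another word.
No other word shares any prefix with "667197", so all 6 of its nodes go.
Nodes removed: 6

6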